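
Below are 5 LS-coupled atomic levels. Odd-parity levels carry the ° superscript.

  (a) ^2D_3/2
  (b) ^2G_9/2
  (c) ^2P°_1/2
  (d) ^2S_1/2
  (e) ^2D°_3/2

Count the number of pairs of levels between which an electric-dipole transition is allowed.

(a)–(b): forbidden (parity, ΔL, ΔJ).
(a)–(c): allowed.
(a)–(d): forbidden (parity, ΔL).
(a)–(e): allowed.
(b)–(c): forbidden (ΔL, ΔJ).
(b)–(d): forbidden (parity, ΔL, ΔJ).
(b)–(e): forbidden (ΔL, ΔJ).
(c)–(d): allowed.
(c)–(e): forbidden (parity).
(d)–(e): forbidden (ΔL).
Allowed pairs: 3 of 10.

3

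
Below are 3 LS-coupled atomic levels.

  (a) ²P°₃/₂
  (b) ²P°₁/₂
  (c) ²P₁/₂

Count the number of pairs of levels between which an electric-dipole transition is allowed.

(a)–(b): forbidden (parity).
(a)–(c): allowed.
(b)–(c): allowed.
Allowed pairs: 2 of 3.

2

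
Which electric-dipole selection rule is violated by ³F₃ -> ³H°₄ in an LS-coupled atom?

Reading off the term symbols: S 1→1, L 3→5, J 3→4, parity even→odd.
ΔJ = 0, ±1 (not J=0↔0): J: 3 → 4, ΔJ = +1 — ok.
Parity must change: even → odd — ok.
ΔS = 0: S: 1 → 1 — ok.
ΔL = 0, ±1 (not L=0↔0): L: 3 → 5, ΔL = +2 — fails.

the ΔL = 0, ±1 rule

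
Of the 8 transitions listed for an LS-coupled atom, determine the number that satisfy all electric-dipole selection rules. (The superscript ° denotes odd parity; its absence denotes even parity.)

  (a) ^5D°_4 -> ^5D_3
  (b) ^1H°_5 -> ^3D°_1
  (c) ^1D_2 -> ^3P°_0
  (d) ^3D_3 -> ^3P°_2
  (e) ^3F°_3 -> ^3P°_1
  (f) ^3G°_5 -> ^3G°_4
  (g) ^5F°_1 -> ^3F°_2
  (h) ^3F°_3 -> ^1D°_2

(a) allowed
(b) forbidden (parity, ΔS, ΔL, ΔJ fail)
(c) forbidden (ΔS, ΔJ fail)
(d) allowed
(e) forbidden (parity, ΔL, ΔJ fail)
(f) forbidden (parity fails)
(g) forbidden (parity, ΔS fail)
(h) forbidden (parity, ΔS fail)
Total allowed: 2 of 8.

2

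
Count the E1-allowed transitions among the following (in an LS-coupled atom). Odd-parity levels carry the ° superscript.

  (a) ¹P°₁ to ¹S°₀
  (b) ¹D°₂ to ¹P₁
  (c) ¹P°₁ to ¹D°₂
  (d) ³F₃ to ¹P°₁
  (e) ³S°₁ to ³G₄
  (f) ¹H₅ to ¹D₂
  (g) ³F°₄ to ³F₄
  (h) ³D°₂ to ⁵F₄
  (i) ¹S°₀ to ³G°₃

(a) forbidden (parity fails)
(b) allowed
(c) forbidden (parity fails)
(d) forbidden (ΔS, ΔL, ΔJ fail)
(e) forbidden (ΔL, ΔJ fail)
(f) forbidden (parity, ΔL, ΔJ fail)
(g) allowed
(h) forbidden (ΔS, ΔJ fail)
(i) forbidden (parity, ΔS, ΔL, ΔJ fail)
Total allowed: 2 of 9.

2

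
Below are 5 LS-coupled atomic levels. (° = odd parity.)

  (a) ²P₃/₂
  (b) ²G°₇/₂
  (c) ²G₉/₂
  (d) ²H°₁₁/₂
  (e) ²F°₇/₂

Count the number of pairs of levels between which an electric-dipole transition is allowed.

(a)–(b): forbidden (ΔL, ΔJ).
(a)–(c): forbidden (parity, ΔL, ΔJ).
(a)–(d): forbidden (ΔL, ΔJ).
(a)–(e): forbidden (ΔL, ΔJ).
(b)–(c): allowed.
(b)–(d): forbidden (parity, ΔJ).
(b)–(e): forbidden (parity).
(c)–(d): allowed.
(c)–(e): allowed.
(d)–(e): forbidden (parity, ΔL, ΔJ).
Allowed pairs: 3 of 10.

3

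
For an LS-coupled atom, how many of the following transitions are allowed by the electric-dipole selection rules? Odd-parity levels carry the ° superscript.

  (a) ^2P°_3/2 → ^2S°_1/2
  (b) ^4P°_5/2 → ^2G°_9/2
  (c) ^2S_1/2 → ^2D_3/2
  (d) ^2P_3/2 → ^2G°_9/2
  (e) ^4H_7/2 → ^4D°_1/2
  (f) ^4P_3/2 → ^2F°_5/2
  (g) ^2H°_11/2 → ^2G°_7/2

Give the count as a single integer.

0

(a) forbidden (parity fails)
(b) forbidden (parity, ΔS, ΔL, ΔJ fail)
(c) forbidden (parity, ΔL fail)
(d) forbidden (ΔL, ΔJ fail)
(e) forbidden (ΔL, ΔJ fail)
(f) forbidden (ΔS, ΔL fail)
(g) forbidden (parity, ΔJ fail)
Total allowed: 0 of 7.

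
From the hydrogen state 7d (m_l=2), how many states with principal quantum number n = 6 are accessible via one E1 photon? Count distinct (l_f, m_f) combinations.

E1 requires Δl = ±1, so l_f ∈ {1, 3}; with 0 ≤ l_f ≤ n_f−1 = 5, the allowed l_f values are {1, 3}.
For l_f = 1: m_f ∈ {m_i−1, m_i, m_i+1} ∩ [−1, 1] = {1} → 1 state.
For l_f = 3: m_f ∈ {m_i−1, m_i, m_i+1} ∩ [−3, 3] = {1, 2, 3} → 3 states.
Total: 4.

4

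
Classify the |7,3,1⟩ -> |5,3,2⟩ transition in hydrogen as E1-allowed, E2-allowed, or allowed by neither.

Δl = 3 − 3 = +0; l_i + l_f = 6.
Δm_l = +1.
E1 (Δl = ±1, |Δm_l| ≤ 1): not satisfied.
E2 (Δl = 0,±2, l_i+l_f ≥ 2, |Δm_l| ≤ 2): satisfied.

E2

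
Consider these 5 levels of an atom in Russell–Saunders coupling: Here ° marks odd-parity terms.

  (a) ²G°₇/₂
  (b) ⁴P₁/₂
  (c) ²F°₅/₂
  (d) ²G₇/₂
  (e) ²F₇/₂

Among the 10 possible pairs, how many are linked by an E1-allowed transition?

(a)–(b): forbidden (ΔS, ΔL, ΔJ).
(a)–(c): forbidden (parity).
(a)–(d): allowed.
(a)–(e): allowed.
(b)–(c): forbidden (ΔS, ΔL, ΔJ).
(b)–(d): forbidden (parity, ΔS, ΔL, ΔJ).
(b)–(e): forbidden (parity, ΔS, ΔL, ΔJ).
(c)–(d): allowed.
(c)–(e): allowed.
(d)–(e): forbidden (parity).
Allowed pairs: 4 of 10.

4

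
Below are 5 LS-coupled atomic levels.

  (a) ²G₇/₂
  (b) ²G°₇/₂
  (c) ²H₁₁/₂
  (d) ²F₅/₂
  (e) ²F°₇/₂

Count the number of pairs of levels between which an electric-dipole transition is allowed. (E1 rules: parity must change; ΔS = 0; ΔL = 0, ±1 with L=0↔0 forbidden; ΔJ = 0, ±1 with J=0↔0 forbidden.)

4

(a)–(b): allowed.
(a)–(c): forbidden (parity, ΔJ).
(a)–(d): forbidden (parity).
(a)–(e): allowed.
(b)–(c): forbidden (ΔJ).
(b)–(d): allowed.
(b)–(e): forbidden (parity).
(c)–(d): forbidden (parity, ΔL, ΔJ).
(c)–(e): forbidden (ΔL, ΔJ).
(d)–(e): allowed.
Allowed pairs: 4 of 10.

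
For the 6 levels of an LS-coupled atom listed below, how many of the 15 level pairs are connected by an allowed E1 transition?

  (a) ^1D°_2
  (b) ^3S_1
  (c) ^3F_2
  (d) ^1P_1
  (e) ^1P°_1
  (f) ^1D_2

4

(a)–(b): forbidden (ΔS, ΔL).
(a)–(c): forbidden (ΔS).
(a)–(d): allowed.
(a)–(e): forbidden (parity).
(a)–(f): allowed.
(b)–(c): forbidden (parity, ΔL).
(b)–(d): forbidden (parity, ΔS).
(b)–(e): forbidden (ΔS).
(b)–(f): forbidden (parity, ΔS, ΔL).
(c)–(d): forbidden (parity, ΔS, ΔL).
(c)–(e): forbidden (ΔS, ΔL).
(c)–(f): forbidden (parity, ΔS).
(d)–(e): allowed.
(d)–(f): forbidden (parity).
(e)–(f): allowed.
Allowed pairs: 4 of 15.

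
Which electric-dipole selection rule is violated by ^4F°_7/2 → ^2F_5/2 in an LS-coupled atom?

Reading off the term symbols: S 3/2→1/2, L 3→3, J 7/2→5/2, parity odd→even.
ΔJ = 0, ±1 (not J=0↔0): J: 7/2 → 5/2, ΔJ = -1 — ok.
Parity must change: odd → even — ok.
ΔS = 0: S: 3/2 → 1/2 — fails.
ΔL = 0, ±1 (not L=0↔0): L: 3 → 3, ΔL = +0 — ok.

the ΔS = 0 rule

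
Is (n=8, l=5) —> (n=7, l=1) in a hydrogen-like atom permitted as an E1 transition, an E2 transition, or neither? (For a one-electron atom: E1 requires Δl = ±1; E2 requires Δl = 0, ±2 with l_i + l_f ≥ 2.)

neither

Δl = 1 − 5 = -4; l_i + l_f = 6.
E1 (Δl = ±1): not satisfied.
E2 (Δl = 0,±2, l_i+l_f ≥ 2): not satisfied.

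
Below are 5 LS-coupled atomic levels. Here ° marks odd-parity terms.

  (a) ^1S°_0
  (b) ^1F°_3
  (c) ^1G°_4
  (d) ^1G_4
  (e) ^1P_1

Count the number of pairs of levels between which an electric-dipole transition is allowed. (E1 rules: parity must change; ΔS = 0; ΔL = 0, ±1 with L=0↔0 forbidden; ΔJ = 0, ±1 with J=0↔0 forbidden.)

3

(a)–(b): forbidden (parity, ΔL, ΔJ).
(a)–(c): forbidden (parity, ΔL, ΔJ).
(a)–(d): forbidden (ΔL, ΔJ).
(a)–(e): allowed.
(b)–(c): forbidden (parity).
(b)–(d): allowed.
(b)–(e): forbidden (ΔL, ΔJ).
(c)–(d): allowed.
(c)–(e): forbidden (ΔL, ΔJ).
(d)–(e): forbidden (parity, ΔL, ΔJ).
Allowed pairs: 3 of 10.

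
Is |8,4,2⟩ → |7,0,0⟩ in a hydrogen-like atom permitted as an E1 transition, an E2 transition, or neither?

neither

Δl = 0 − 4 = -4; l_i + l_f = 4.
Δm_l = -2.
E1 (Δl = ±1, |Δm_l| ≤ 1): not satisfied.
E2 (Δl = 0,±2, l_i+l_f ≥ 2, |Δm_l| ≤ 2): not satisfied.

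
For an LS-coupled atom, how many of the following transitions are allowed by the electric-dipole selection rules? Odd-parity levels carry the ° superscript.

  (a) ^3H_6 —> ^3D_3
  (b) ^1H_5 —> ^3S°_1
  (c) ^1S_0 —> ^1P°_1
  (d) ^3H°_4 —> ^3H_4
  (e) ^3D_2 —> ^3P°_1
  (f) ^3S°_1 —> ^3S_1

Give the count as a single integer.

3

(a) forbidden (parity, ΔL, ΔJ fail)
(b) forbidden (ΔS, ΔL, ΔJ fail)
(c) allowed
(d) allowed
(e) allowed
(f) forbidden (ΔL fails)
Total allowed: 3 of 6.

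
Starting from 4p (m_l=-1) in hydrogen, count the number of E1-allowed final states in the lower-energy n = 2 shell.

E1 requires Δl = ±1, so l_f ∈ {0, 2}; with 0 ≤ l_f ≤ n_f−1 = 1, the allowed l_f values are {0}.
For l_f = 0: m_f ∈ {m_i−1, m_i, m_i+1} ∩ [−0, 0] = {0} → 1 state.
Total: 1.

1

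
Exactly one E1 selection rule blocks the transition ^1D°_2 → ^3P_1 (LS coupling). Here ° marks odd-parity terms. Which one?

the ΔS = 0 rule

Initial level: S=0, L=2, J=2, parity odd. Final level: S=1, L=1, J=1, parity even.
Parity must change: odd → even — passes.
ΔS = 0: S: 0 → 1 — fails.
ΔL = 0, ±1 (not L=0↔0): L: 2 → 1, ΔL = -1 — passes.
ΔJ = 0, ±1 (not J=0↔0): J: 2 → 1, ΔJ = -1 — passes.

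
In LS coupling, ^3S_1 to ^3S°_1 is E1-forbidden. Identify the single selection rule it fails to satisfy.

the L=0 ↔ L=0 exclusion

ΔL = 0, ±1 (not L=0↔0): L: 0 → 0, ΔL = +0 — fails.
Parity must change: even → odd — passes.
ΔS = 0: S: 1 → 1 — passes.
ΔJ = 0, ±1 (not J=0↔0): J: 1 → 1, ΔJ = +0 — passes.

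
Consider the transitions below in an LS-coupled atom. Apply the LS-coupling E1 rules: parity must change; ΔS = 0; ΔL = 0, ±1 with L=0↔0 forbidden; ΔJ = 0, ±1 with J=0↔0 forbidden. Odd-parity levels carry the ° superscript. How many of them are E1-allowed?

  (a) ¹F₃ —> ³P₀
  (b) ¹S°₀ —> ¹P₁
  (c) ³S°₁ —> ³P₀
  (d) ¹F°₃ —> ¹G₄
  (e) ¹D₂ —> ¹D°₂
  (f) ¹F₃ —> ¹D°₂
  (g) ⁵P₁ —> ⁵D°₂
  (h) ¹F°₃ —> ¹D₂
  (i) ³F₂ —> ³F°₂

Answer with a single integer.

8

(a) forbidden (parity, ΔS, ΔL, ΔJ fail)
(b) allowed
(c) allowed
(d) allowed
(e) allowed
(f) allowed
(g) allowed
(h) allowed
(i) allowed
Total allowed: 8 of 9.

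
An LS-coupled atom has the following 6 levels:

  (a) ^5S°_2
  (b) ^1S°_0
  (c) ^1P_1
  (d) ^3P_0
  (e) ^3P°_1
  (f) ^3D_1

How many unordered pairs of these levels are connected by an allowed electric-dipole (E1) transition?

(a)–(b): forbidden (parity, ΔS, ΔL, ΔJ).
(a)–(c): forbidden (ΔS).
(a)–(d): forbidden (ΔS, ΔJ).
(a)–(e): forbidden (parity, ΔS).
(a)–(f): forbidden (ΔS, ΔL).
(b)–(c): allowed.
(b)–(d): forbidden (ΔS, ΔJ).
(b)–(e): forbidden (parity, ΔS).
(b)–(f): forbidden (ΔS, ΔL).
(c)–(d): forbidden (parity, ΔS).
(c)–(e): forbidden (ΔS).
(c)–(f): forbidden (parity, ΔS).
(d)–(e): allowed.
(d)–(f): forbidden (parity).
(e)–(f): allowed.
Allowed pairs: 3 of 15.

3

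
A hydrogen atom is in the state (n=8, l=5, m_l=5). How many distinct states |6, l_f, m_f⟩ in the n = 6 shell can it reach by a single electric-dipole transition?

E1 requires Δl = ±1, so l_f ∈ {4, 6}; with 0 ≤ l_f ≤ n_f−1 = 5, the allowed l_f values are {4}.
For l_f = 4: m_f ∈ {m_i−1, m_i, m_i+1} ∩ [−4, 4] = {4} → 1 state.
Total: 1.

1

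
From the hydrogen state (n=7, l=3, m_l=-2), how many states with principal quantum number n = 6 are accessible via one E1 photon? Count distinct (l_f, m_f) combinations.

5

E1 requires Δl = ±1, so l_f ∈ {2, 4}; with 0 ≤ l_f ≤ n_f−1 = 5, the allowed l_f values are {2, 4}.
For l_f = 2: m_f ∈ {m_i−1, m_i, m_i+1} ∩ [−2, 2] = {-2, -1} → 2 states.
For l_f = 4: m_f ∈ {m_i−1, m_i, m_i+1} ∩ [−4, 4] = {-3, -2, -1} → 3 states.
Total: 5.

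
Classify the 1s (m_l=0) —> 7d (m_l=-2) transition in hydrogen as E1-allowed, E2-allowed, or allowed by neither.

Δl = 2 − 0 = +2; l_i + l_f = 2.
Δm_l = -2.
E1 (Δl = ±1, |Δm_l| ≤ 1): not satisfied.
E2 (Δl = 0,±2, l_i+l_f ≥ 2, |Δm_l| ≤ 2): satisfied.

E2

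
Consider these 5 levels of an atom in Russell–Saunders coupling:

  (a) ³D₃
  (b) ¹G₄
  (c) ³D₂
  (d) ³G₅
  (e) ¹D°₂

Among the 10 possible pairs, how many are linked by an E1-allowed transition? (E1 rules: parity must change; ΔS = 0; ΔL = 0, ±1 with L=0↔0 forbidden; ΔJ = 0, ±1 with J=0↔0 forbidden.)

(a)–(b): forbidden (parity, ΔS, ΔL).
(a)–(c): forbidden (parity).
(a)–(d): forbidden (parity, ΔL, ΔJ).
(a)–(e): forbidden (ΔS).
(b)–(c): forbidden (parity, ΔS, ΔL, ΔJ).
(b)–(d): forbidden (parity, ΔS).
(b)–(e): forbidden (ΔL, ΔJ).
(c)–(d): forbidden (parity, ΔL, ΔJ).
(c)–(e): forbidden (ΔS).
(d)–(e): forbidden (ΔS, ΔL, ΔJ).
Allowed pairs: 0 of 10.

0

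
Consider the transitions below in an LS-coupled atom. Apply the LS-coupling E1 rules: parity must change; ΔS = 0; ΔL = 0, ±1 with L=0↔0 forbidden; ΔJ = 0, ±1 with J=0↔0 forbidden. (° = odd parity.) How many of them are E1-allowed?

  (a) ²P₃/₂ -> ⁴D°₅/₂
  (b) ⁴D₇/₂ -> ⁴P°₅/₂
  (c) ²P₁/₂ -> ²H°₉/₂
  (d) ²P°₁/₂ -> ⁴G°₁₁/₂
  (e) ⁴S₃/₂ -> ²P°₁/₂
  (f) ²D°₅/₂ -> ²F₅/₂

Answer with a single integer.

2

(a) forbidden (ΔS fails)
(b) allowed
(c) forbidden (ΔL, ΔJ fail)
(d) forbidden (parity, ΔS, ΔL, ΔJ fail)
(e) forbidden (ΔS fails)
(f) allowed
Total allowed: 2 of 6.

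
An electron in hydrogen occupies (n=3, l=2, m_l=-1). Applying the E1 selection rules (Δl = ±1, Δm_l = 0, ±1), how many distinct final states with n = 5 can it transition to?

E1 requires Δl = ±1, so l_f ∈ {1, 3}; with 0 ≤ l_f ≤ n_f−1 = 4, the allowed l_f values are {1, 3}.
For l_f = 1: m_f ∈ {m_i−1, m_i, m_i+1} ∩ [−1, 1] = {-1, 0} → 2 states.
For l_f = 3: m_f ∈ {m_i−1, m_i, m_i+1} ∩ [−3, 3] = {-2, -1, 0} → 3 states.
Total: 5.

5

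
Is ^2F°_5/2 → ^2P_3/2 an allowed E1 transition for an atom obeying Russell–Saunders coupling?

forbidden

Parity must change: odd → even — passes.
ΔS = 0: S: 1/2 → 1/2 — passes.
ΔL = 0, ±1 (not L=0↔0): L: 3 → 1, ΔL = -2 — fails.
ΔJ = 0, ±1 (not J=0↔0): J: 5/2 → 3/2, ΔJ = -1 — passes.
Rule(s) violated: ΔL.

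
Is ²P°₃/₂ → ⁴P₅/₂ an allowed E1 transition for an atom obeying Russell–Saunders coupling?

Parity must change: odd → even — satisfied.
ΔS = 0: S: 1/2 → 3/2 — violated.
ΔL = 0, ±1 (not L=0↔0): L: 1 → 1, ΔL = +0 — satisfied.
ΔJ = 0, ±1 (not J=0↔0): J: 3/2 → 5/2, ΔJ = +1 — satisfied.
Rule(s) violated: ΔS.

forbidden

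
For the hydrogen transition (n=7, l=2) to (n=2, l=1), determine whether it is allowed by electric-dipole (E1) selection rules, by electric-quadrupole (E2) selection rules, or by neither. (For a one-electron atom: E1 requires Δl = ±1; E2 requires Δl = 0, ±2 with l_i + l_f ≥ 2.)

E1

Δl = 1 − 2 = -1; l_i + l_f = 3.
E1 (Δl = ±1): satisfied.
E2 (Δl = 0,±2, l_i+l_f ≥ 2): not satisfied.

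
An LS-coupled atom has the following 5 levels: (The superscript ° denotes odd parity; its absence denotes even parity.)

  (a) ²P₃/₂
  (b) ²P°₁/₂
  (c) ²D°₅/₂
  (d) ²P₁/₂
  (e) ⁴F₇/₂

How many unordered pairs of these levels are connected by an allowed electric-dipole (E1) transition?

3

(a)–(b): allowed.
(a)–(c): allowed.
(a)–(d): forbidden (parity).
(a)–(e): forbidden (parity, ΔS, ΔL, ΔJ).
(b)–(c): forbidden (parity, ΔJ).
(b)–(d): allowed.
(b)–(e): forbidden (ΔS, ΔL, ΔJ).
(c)–(d): forbidden (ΔJ).
(c)–(e): forbidden (ΔS).
(d)–(e): forbidden (parity, ΔS, ΔL, ΔJ).
Allowed pairs: 3 of 10.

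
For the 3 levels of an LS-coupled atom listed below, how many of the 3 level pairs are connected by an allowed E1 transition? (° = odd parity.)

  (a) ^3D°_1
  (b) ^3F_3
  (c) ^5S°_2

(a)–(b): forbidden (ΔJ).
(a)–(c): forbidden (parity, ΔS, ΔL).
(b)–(c): forbidden (ΔS, ΔL).
Allowed pairs: 0 of 3.

0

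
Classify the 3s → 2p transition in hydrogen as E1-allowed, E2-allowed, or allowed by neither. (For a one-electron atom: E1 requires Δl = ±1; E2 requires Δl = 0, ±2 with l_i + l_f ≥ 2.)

Δl = 1 − 0 = +1; l_i + l_f = 1.
E1 (Δl = ±1): satisfied.
E2 (Δl = 0,±2, l_i+l_f ≥ 2): not satisfied.

E1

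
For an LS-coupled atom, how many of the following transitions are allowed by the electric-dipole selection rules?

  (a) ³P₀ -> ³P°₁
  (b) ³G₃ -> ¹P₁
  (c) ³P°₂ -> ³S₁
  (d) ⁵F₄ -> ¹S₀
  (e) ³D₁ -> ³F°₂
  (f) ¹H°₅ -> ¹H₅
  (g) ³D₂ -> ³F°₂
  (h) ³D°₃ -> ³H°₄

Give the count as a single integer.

(a) allowed
(b) forbidden (parity, ΔS, ΔL, ΔJ fail)
(c) allowed
(d) forbidden (parity, ΔS, ΔL, ΔJ fail)
(e) allowed
(f) allowed
(g) allowed
(h) forbidden (parity, ΔL fail)
Total allowed: 5 of 8.

5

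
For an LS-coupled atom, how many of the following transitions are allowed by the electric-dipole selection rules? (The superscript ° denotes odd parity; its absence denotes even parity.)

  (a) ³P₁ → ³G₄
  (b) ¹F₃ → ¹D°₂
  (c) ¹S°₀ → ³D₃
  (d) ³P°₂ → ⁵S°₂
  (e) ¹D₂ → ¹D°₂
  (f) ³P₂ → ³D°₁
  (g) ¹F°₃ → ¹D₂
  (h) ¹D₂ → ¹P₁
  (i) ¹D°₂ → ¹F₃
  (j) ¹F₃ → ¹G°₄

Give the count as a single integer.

(a) forbidden (parity, ΔL, ΔJ fail)
(b) allowed
(c) forbidden (ΔS, ΔL, ΔJ fail)
(d) forbidden (parity, ΔS fail)
(e) allowed
(f) allowed
(g) allowed
(h) forbidden (parity fails)
(i) allowed
(j) allowed
Total allowed: 6 of 10.

6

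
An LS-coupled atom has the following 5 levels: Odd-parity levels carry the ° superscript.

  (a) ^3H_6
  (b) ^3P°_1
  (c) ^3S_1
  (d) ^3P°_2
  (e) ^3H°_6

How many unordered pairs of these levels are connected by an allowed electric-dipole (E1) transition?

(a)–(b): forbidden (ΔL, ΔJ).
(a)–(c): forbidden (parity, ΔL, ΔJ).
(a)–(d): forbidden (ΔL, ΔJ).
(a)–(e): allowed.
(b)–(c): allowed.
(b)–(d): forbidden (parity).
(b)–(e): forbidden (parity, ΔL, ΔJ).
(c)–(d): allowed.
(c)–(e): forbidden (ΔL, ΔJ).
(d)–(e): forbidden (parity, ΔL, ΔJ).
Allowed pairs: 3 of 10.

3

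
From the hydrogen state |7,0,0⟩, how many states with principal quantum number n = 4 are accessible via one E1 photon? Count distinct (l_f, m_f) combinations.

E1 requires Δl = ±1, so l_f ∈ {-1, 1}; with 0 ≤ l_f ≤ n_f−1 = 3, the allowed l_f values are {1}.
For l_f = 1: m_f ∈ {m_i−1, m_i, m_i+1} ∩ [−1, 1] = {-1, 0, 1} → 3 states.
Total: 3.

3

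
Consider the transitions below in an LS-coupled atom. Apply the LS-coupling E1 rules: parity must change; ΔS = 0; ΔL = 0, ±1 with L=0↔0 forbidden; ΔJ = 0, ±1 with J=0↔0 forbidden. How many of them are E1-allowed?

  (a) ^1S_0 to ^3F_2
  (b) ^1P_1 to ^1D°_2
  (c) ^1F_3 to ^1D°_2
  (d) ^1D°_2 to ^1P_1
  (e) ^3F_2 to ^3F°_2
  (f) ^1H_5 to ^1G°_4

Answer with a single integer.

5

(a) forbidden (parity, ΔS, ΔL, ΔJ fail)
(b) allowed
(c) allowed
(d) allowed
(e) allowed
(f) allowed
Total allowed: 5 of 6.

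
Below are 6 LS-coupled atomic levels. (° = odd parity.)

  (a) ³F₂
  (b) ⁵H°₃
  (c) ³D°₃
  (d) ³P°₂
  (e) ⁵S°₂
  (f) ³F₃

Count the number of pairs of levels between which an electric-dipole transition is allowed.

2

(a)–(b): forbidden (ΔS, ΔL).
(a)–(c): allowed.
(a)–(d): forbidden (ΔL).
(a)–(e): forbidden (ΔS, ΔL).
(a)–(f): forbidden (parity).
(b)–(c): forbidden (parity, ΔS, ΔL).
(b)–(d): forbidden (parity, ΔS, ΔL).
(b)–(e): forbidden (parity, ΔL).
(b)–(f): forbidden (ΔS, ΔL).
(c)–(d): forbidden (parity).
(c)–(e): forbidden (parity, ΔS, ΔL).
(c)–(f): allowed.
(d)–(e): forbidden (parity, ΔS).
(d)–(f): forbidden (ΔL).
(e)–(f): forbidden (ΔS, ΔL).
Allowed pairs: 2 of 15.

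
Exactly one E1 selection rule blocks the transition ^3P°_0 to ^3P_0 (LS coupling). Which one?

the J=0 ↔ J=0 exclusion

Initial level: S=1, L=1, J=0, parity odd. Final level: S=1, L=1, J=0, parity even.
Parity must change: odd → even — passes.
ΔS = 0: S: 1 → 1 — passes.
ΔL = 0, ±1 (not L=0↔0): L: 1 → 1, ΔL = +0 — passes.
ΔJ = 0, ±1 (not J=0↔0): J: 0 → 0, ΔJ = +0 — fails.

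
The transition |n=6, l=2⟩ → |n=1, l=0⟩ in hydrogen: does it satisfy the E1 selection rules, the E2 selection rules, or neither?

E2

Δl = 0 − 2 = -2; l_i + l_f = 2.
E1 (Δl = ±1): not satisfied.
E2 (Δl = 0,±2, l_i+l_f ≥ 2): satisfied.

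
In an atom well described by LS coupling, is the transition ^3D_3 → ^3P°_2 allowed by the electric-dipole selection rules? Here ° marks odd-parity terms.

Parity must change: even → odd — satisfied.
ΔS = 0: S: 1 → 1 — satisfied.
ΔL = 0, ±1 (not L=0↔0): L: 2 → 1, ΔL = -1 — satisfied.
ΔJ = 0, ±1 (not J=0↔0): J: 3 → 2, ΔJ = -1 — satisfied.
All four E1 rules are satisfied.

allowed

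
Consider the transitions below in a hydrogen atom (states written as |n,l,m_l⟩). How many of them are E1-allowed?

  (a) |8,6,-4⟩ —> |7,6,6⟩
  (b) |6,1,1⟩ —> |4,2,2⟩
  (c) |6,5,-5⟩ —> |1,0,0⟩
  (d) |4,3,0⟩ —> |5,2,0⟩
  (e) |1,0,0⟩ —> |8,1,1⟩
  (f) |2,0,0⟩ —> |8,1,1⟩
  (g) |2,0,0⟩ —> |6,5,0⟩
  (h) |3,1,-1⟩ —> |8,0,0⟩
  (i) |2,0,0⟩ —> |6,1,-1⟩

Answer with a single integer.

6

(a) forbidden — Δl = +0 (E1 requires Δl = ±1); Δm_l = +10 (E1 requires Δm_l = 0, ±1)
(b) allowed
(c) forbidden — Δl = -5 (E1 requires Δl = ±1); Δm_l = +5 (E1 requires Δm_l = 0, ±1)
(d) allowed
(e) allowed
(f) allowed
(g) forbidden — Δl = +5 (E1 requires Δl = ±1)
(h) allowed
(i) allowed
Total allowed: 6 of 9.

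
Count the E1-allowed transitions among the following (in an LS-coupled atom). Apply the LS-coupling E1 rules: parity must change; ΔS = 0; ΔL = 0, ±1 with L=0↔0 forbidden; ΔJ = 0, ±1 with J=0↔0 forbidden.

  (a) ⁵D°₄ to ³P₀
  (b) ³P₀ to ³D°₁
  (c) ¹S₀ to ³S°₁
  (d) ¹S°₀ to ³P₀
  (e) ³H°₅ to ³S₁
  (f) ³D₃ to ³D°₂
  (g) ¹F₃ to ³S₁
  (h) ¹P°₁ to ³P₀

2

(a) forbidden (ΔS, ΔJ fail)
(b) allowed
(c) forbidden (ΔS, ΔL fail)
(d) forbidden (ΔS, ΔJ fail)
(e) forbidden (ΔL, ΔJ fail)
(f) allowed
(g) forbidden (parity, ΔS, ΔL, ΔJ fail)
(h) forbidden (ΔS fails)
Total allowed: 2 of 8.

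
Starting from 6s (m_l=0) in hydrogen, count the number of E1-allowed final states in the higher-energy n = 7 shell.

E1 requires Δl = ±1, so l_f ∈ {-1, 1}; with 0 ≤ l_f ≤ n_f−1 = 6, the allowed l_f values are {1}.
For l_f = 1: m_f ∈ {m_i−1, m_i, m_i+1} ∩ [−1, 1] = {-1, 0, 1} → 3 states.
Total: 3.

3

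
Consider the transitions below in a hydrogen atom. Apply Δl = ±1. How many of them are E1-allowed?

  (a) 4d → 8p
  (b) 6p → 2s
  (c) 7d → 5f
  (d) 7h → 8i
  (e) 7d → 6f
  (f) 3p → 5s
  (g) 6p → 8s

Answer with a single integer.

(a) allowed
(b) allowed
(c) allowed
(d) allowed
(e) allowed
(f) allowed
(g) allowed
Total allowed: 7 of 7.

7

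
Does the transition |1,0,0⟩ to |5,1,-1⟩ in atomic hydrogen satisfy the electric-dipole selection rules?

Δl = 1 − 0 = +1; the E1 rule Δl = ±1 is ✓.
m_l: 0 → -1 (Δm_l = -1). |Δm_l| ≤ 1 ✓.
All E1 selection rules are satisfied.

allowed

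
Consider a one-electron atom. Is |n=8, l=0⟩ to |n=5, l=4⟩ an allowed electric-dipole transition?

Δl = 4 − 0 = +4; the E1 rule Δl = ±1 is fails.
The transition is electric-dipole forbidden.

forbidden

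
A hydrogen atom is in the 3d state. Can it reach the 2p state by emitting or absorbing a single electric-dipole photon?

allowed

Initial l = 2, final l = 1, so Δl = -1. E1 requires Δl = ±1: ✓.
All E1 selection rules are satisfied.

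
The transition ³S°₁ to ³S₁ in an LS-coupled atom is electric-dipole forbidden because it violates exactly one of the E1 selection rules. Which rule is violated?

Initial level: S=1, L=0, J=1, parity odd. Final level: S=1, L=0, J=1, parity even.
ΔL = 0, ±1 (not L=0↔0): L: 0 → 0, ΔL = +0 — ✗.
ΔS = 0: S: 1 → 1 — ✓.
ΔJ = 0, ±1 (not J=0↔0): J: 1 → 1, ΔJ = +0 — ✓.
Parity must change: odd → even — ✓.

the L=0 ↔ L=0 exclusion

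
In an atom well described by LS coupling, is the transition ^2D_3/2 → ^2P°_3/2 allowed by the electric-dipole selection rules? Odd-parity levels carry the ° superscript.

allowed

ΔS = 0: S: 1/2 → 1/2 — satisfied.
Parity must change: even → odd — satisfied.
ΔL = 0, ±1 (not L=0↔0): L: 2 → 1, ΔL = -1 — satisfied.
ΔJ = 0, ±1 (not J=0↔0): J: 3/2 → 3/2, ΔJ = +0 — satisfied.
All four E1 rules are satisfied.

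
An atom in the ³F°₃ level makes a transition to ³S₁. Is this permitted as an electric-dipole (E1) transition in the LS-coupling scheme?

forbidden

Reading off the term symbols: S 1→1, L 3→0, J 3→1, parity odd→even.
Parity must change: odd → even — ok.
ΔS = 0: S: 1 → 1 — ok.
ΔL = 0, ±1 (not L=0↔0): L: 3 → 0, ΔL = -3 — fails.
ΔJ = 0, ±1 (not J=0↔0): J: 3 → 1, ΔJ = -2 — fails.
Rule(s) violated: ΔL, ΔJ.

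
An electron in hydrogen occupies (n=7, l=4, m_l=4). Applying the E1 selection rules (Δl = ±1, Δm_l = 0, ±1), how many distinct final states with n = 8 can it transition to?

E1 requires Δl = ±1, so l_f ∈ {3, 5}; with 0 ≤ l_f ≤ n_f−1 = 7, the allowed l_f values are {3, 5}.
For l_f = 3: m_f ∈ {m_i−1, m_i, m_i+1} ∩ [−3, 3] = {3} → 1 state.
For l_f = 5: m_f ∈ {m_i−1, m_i, m_i+1} ∩ [−5, 5] = {3, 4, 5} → 3 states.
Total: 4.

4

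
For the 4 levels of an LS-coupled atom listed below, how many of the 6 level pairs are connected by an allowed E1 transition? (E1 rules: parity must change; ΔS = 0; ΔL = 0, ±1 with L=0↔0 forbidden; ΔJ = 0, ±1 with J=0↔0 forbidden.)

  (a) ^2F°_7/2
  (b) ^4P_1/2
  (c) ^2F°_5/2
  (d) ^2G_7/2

(a)–(b): forbidden (ΔS, ΔL, ΔJ).
(a)–(c): forbidden (parity).
(a)–(d): allowed.
(b)–(c): forbidden (ΔS, ΔL, ΔJ).
(b)–(d): forbidden (parity, ΔS, ΔL, ΔJ).
(c)–(d): allowed.
Allowed pairs: 2 of 6.

2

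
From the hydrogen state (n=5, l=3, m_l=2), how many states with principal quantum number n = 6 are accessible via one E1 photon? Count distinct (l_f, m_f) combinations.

E1 requires Δl = ±1, so l_f ∈ {2, 4}; with 0 ≤ l_f ≤ n_f−1 = 5, the allowed l_f values are {2, 4}.
For l_f = 2: m_f ∈ {m_i−1, m_i, m_i+1} ∩ [−2, 2] = {1, 2} → 2 states.
For l_f = 4: m_f ∈ {m_i−1, m_i, m_i+1} ∩ [−4, 4] = {1, 2, 3} → 3 states.
Total: 5.

5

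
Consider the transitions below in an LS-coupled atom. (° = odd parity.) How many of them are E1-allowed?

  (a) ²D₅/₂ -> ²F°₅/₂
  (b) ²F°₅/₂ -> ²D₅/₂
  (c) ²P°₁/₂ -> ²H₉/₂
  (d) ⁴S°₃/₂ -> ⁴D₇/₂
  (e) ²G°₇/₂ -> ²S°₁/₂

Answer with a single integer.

(a) allowed
(b) allowed
(c) forbidden (ΔL, ΔJ fail)
(d) forbidden (ΔL, ΔJ fail)
(e) forbidden (parity, ΔL, ΔJ fail)
Total allowed: 2 of 5.

2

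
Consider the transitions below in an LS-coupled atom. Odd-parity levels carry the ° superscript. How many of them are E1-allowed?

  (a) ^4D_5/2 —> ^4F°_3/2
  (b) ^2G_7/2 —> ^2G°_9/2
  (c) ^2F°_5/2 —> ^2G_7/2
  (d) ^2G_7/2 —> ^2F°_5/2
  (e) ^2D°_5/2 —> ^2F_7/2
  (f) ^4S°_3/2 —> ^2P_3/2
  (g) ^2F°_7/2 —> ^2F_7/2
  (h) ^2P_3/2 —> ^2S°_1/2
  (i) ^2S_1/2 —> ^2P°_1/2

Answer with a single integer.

(a) allowed
(b) allowed
(c) allowed
(d) allowed
(e) allowed
(f) forbidden (ΔS fails)
(g) allowed
(h) allowed
(i) allowed
Total allowed: 8 of 9.

8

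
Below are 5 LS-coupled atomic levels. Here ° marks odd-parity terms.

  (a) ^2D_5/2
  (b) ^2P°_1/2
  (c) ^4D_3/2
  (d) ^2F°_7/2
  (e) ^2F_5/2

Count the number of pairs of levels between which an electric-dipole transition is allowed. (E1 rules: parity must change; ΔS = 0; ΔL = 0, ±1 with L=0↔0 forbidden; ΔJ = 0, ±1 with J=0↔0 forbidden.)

2

(a)–(b): forbidden (ΔJ).
(a)–(c): forbidden (parity, ΔS).
(a)–(d): allowed.
(a)–(e): forbidden (parity).
(b)–(c): forbidden (ΔS).
(b)–(d): forbidden (parity, ΔL, ΔJ).
(b)–(e): forbidden (ΔL, ΔJ).
(c)–(d): forbidden (ΔS, ΔJ).
(c)–(e): forbidden (parity, ΔS).
(d)–(e): allowed.
Allowed pairs: 2 of 10.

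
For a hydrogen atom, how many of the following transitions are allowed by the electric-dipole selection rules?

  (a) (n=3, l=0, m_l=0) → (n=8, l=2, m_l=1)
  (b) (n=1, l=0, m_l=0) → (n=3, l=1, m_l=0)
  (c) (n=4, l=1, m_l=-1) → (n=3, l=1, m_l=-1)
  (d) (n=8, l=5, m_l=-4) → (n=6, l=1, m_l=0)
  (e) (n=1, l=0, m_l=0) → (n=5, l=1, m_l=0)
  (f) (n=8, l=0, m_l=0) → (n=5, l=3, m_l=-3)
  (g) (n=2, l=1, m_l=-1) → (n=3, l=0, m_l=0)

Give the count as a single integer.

3

(a) forbidden — Δl = +2 (E1 requires Δl = ±1)
(b) allowed
(c) forbidden — Δl = +0 (E1 requires Δl = ±1)
(d) forbidden — Δl = -4 (E1 requires Δl = ±1); Δm_l = +4 (E1 requires Δm_l = 0, ±1)
(e) allowed
(f) forbidden — Δl = +3 (E1 requires Δl = ±1); Δm_l = -3 (E1 requires Δm_l = 0, ±1)
(g) allowed
Total allowed: 3 of 7.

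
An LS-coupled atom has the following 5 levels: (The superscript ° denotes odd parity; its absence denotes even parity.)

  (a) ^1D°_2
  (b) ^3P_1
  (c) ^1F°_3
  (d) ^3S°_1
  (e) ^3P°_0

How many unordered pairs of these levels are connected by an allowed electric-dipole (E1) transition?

(a)–(b): forbidden (ΔS).
(a)–(c): forbidden (parity).
(a)–(d): forbidden (parity, ΔS, ΔL).
(a)–(e): forbidden (parity, ΔS, ΔJ).
(b)–(c): forbidden (ΔS, ΔL, ΔJ).
(b)–(d): allowed.
(b)–(e): allowed.
(c)–(d): forbidden (parity, ΔS, ΔL, ΔJ).
(c)–(e): forbidden (parity, ΔS, ΔL, ΔJ).
(d)–(e): forbidden (parity).
Allowed pairs: 2 of 10.

2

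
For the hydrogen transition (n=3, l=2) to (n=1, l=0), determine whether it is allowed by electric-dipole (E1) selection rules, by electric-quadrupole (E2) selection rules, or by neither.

E2

Δl = 0 − 2 = -2; l_i + l_f = 2.
E1 (Δl = ±1): not satisfied.
E2 (Δl = 0,±2, l_i+l_f ≥ 2): satisfied.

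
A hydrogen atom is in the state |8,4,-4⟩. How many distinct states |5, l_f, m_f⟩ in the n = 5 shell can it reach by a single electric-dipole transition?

E1 requires Δl = ±1, so l_f ∈ {3, 5}; with 0 ≤ l_f ≤ n_f−1 = 4, the allowed l_f values are {3}.
For l_f = 3: m_f ∈ {m_i−1, m_i, m_i+1} ∩ [−3, 3] = {-3} → 1 state.
Total: 1.

1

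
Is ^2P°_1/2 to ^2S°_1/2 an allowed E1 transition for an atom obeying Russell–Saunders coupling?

ΔL = 0, ±1 (not L=0↔0): L: 1 → 0, ΔL = -1 — ok.
ΔJ = 0, ±1 (not J=0↔0): J: 1/2 → 1/2, ΔJ = +0 — ok.
ΔS = 0: S: 1/2 → 1/2 — ok.
Parity must change: odd → odd — fails.
Rule(s) violated: parity.

forbidden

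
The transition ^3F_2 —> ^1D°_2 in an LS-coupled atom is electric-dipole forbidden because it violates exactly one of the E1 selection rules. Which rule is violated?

Parity must change: even → odd — passes.
ΔJ = 0, ±1 (not J=0↔0): J: 2 → 2, ΔJ = +0 — passes.
ΔS = 0: S: 1 → 0 — fails.
ΔL = 0, ±1 (not L=0↔0): L: 3 → 2, ΔL = -1 — passes.

the ΔS = 0 rule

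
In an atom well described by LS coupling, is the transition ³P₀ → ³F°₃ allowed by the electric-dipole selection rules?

forbidden

Reading off the term symbols: S 1→1, L 1→3, J 0→3, parity even→odd.
ΔL = 0, ±1 (not L=0↔0): L: 1 → 3, ΔL = +2 — ✗.
ΔS = 0: S: 1 → 1 — ✓.
Parity must change: even → odd — ✓.
ΔJ = 0, ±1 (not J=0↔0): J: 0 → 3, ΔJ = +3 — ✗.
Rule(s) violated: ΔL, ΔJ.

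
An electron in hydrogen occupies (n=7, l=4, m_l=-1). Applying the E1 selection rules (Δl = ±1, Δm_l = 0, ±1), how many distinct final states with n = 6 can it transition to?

E1 requires Δl = ±1, so l_f ∈ {3, 5}; with 0 ≤ l_f ≤ n_f−1 = 5, the allowed l_f values are {3, 5}.
For l_f = 3: m_f ∈ {m_i−1, m_i, m_i+1} ∩ [−3, 3] = {-2, -1, 0} → 3 states.
For l_f = 5: m_f ∈ {m_i−1, m_i, m_i+1} ∩ [−5, 5] = {-2, -1, 0} → 3 states.
Total: 6.

6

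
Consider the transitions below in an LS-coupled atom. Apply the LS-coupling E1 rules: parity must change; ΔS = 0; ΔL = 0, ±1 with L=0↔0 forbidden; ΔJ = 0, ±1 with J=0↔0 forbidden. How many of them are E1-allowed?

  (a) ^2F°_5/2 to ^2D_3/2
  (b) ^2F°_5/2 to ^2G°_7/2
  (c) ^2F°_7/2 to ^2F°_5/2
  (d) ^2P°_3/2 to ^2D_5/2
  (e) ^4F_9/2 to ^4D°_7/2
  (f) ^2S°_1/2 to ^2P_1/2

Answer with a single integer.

4

(a) allowed
(b) forbidden (parity fails)
(c) forbidden (parity fails)
(d) allowed
(e) allowed
(f) allowed
Total allowed: 4 of 6.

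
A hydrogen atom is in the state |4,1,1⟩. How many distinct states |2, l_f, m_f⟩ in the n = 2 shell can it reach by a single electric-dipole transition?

E1 requires Δl = ±1, so l_f ∈ {0, 2}; with 0 ≤ l_f ≤ n_f−1 = 1, the allowed l_f values are {0}.
For l_f = 0: m_f ∈ {m_i−1, m_i, m_i+1} ∩ [−0, 0] = {0} → 1 state.
Total: 1.

1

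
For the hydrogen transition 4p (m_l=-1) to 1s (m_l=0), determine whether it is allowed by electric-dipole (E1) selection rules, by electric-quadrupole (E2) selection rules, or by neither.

E1

Δl = 0 − 1 = -1; l_i + l_f = 1.
Δm_l = +1.
E1 (Δl = ±1, |Δm_l| ≤ 1): satisfied.
E2 (Δl = 0,±2, l_i+l_f ≥ 2, |Δm_l| ≤ 2): not satisfied.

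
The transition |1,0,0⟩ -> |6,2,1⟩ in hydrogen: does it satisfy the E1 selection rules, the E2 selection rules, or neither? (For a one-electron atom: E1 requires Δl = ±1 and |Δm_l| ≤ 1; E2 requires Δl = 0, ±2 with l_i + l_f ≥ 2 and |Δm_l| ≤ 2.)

E2

Δl = 2 − 0 = +2; l_i + l_f = 2.
Δm_l = +1.
E1 (Δl = ±1, |Δm_l| ≤ 1): not satisfied.
E2 (Δl = 0,±2, l_i+l_f ≥ 2, |Δm_l| ≤ 2): satisfied.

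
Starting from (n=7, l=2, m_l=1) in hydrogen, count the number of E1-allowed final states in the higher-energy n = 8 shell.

5

E1 requires Δl = ±1, so l_f ∈ {1, 3}; with 0 ≤ l_f ≤ n_f−1 = 7, the allowed l_f values are {1, 3}.
For l_f = 1: m_f ∈ {m_i−1, m_i, m_i+1} ∩ [−1, 1] = {0, 1} → 2 states.
For l_f = 3: m_f ∈ {m_i−1, m_i, m_i+1} ∩ [−3, 3] = {0, 1, 2} → 3 states.
Total: 5.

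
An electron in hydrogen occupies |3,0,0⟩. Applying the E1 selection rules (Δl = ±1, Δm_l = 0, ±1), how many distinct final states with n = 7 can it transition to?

3

E1 requires Δl = ±1, so l_f ∈ {-1, 1}; with 0 ≤ l_f ≤ n_f−1 = 6, the allowed l_f values are {1}.
For l_f = 1: m_f ∈ {m_i−1, m_i, m_i+1} ∩ [−1, 1] = {-1, 0, 1} → 3 states.
Total: 3.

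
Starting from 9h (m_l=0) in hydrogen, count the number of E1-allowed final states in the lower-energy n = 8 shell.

E1 requires Δl = ±1, so l_f ∈ {4, 6}; with 0 ≤ l_f ≤ n_f−1 = 7, the allowed l_f values are {4, 6}.
For l_f = 4: m_f ∈ {m_i−1, m_i, m_i+1} ∩ [−4, 4] = {-1, 0, 1} → 3 states.
For l_f = 6: m_f ∈ {m_i−1, m_i, m_i+1} ∩ [−6, 6] = {-1, 0, 1} → 3 states.
Total: 6.

6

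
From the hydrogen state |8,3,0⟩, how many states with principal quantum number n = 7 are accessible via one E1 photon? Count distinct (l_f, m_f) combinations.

6

E1 requires Δl = ±1, so l_f ∈ {2, 4}; with 0 ≤ l_f ≤ n_f−1 = 6, the allowed l_f values are {2, 4}.
For l_f = 2: m_f ∈ {m_i−1, m_i, m_i+1} ∩ [−2, 2] = {-1, 0, 1} → 3 states.
For l_f = 4: m_f ∈ {m_i−1, m_i, m_i+1} ∩ [−4, 4] = {-1, 0, 1} → 3 states.
Total: 6.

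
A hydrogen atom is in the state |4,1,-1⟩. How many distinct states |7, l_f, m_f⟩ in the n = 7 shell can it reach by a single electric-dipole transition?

E1 requires Δl = ±1, so l_f ∈ {0, 2}; with 0 ≤ l_f ≤ n_f−1 = 6, the allowed l_f values are {0, 2}.
For l_f = 0: m_f ∈ {m_i−1, m_i, m_i+1} ∩ [−0, 0] = {0} → 1 state.
For l_f = 2: m_f ∈ {m_i−1, m_i, m_i+1} ∩ [−2, 2] = {-2, -1, 0} → 3 states.
Total: 4.

4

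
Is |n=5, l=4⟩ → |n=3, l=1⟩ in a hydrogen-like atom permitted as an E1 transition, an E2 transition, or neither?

neither

Δl = 1 − 4 = -3; l_i + l_f = 5.
E1 (Δl = ±1): not satisfied.
E2 (Δl = 0,±2, l_i+l_f ≥ 2): not satisfied.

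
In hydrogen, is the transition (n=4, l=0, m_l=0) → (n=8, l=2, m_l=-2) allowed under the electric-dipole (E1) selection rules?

forbidden

l: 0 → 2 (Δl = +2). Δl = ±1 fails.
Δm_l = -2 − (0) = -2. E1 requires Δm_l = 0, ±1: fails.
The transition is electric-dipole forbidden.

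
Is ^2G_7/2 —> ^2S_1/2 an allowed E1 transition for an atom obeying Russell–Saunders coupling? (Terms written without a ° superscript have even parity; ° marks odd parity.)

forbidden

Initial level: S=1/2, L=4, J=7/2, parity even. Final level: S=1/2, L=0, J=1/2, parity even.
Parity must change: even → even — fails.
ΔS = 0: S: 1/2 → 1/2 — passes.
ΔL = 0, ±1 (not L=0↔0): L: 4 → 0, ΔL = -4 — fails.
ΔJ = 0, ±1 (not J=0↔0): J: 7/2 → 1/2, ΔJ = -3 — fails.
Rule(s) violated: parity, ΔL, ΔJ.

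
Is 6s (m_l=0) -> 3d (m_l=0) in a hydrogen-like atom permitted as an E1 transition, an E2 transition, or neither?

E2

Δl = 2 − 0 = +2; l_i + l_f = 2.
Δm_l = +0.
E1 (Δl = ±1, |Δm_l| ≤ 1): not satisfied.
E2 (Δl = 0,±2, l_i+l_f ≥ 2, |Δm_l| ≤ 2): satisfied.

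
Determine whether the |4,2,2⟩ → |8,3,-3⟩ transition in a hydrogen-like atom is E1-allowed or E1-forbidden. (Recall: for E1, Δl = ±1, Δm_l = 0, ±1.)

forbidden

l: 2 → 3 (Δl = +1). Δl = ±1 ✓.
m_l: 2 → -3 (Δm_l = -5). |Δm_l| ≤ 1 ✗.
The transition is electric-dipole forbidden.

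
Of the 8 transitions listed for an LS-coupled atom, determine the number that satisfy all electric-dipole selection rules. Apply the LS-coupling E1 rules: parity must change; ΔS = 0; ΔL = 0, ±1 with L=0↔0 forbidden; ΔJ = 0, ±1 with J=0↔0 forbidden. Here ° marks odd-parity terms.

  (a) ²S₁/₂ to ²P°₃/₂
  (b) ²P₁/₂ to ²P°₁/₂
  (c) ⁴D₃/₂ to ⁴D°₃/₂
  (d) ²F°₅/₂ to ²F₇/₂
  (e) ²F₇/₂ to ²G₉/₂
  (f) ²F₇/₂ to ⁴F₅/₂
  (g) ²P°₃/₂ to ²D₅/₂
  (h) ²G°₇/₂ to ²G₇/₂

6

(a) allowed
(b) allowed
(c) allowed
(d) allowed
(e) forbidden (parity fails)
(f) forbidden (parity, ΔS fail)
(g) allowed
(h) allowed
Total allowed: 6 of 8.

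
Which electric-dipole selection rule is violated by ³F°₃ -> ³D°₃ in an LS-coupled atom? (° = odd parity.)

Reading off the term symbols: S 1→1, L 3→2, J 3→3, parity odd→odd.
ΔL = 0, ±1 (not L=0↔0): L: 3 → 2, ΔL = -1 — ✓.
ΔS = 0: S: 1 → 1 — ✓.
ΔJ = 0, ±1 (not J=0↔0): J: 3 → 3, ΔJ = +0 — ✓.
Parity must change: odd → odd — ✗.

parity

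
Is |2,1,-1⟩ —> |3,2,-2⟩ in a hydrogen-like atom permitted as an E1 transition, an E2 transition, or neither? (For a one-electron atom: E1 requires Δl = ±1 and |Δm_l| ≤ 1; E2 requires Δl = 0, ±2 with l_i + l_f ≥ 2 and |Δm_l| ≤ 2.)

E1

Δl = 2 − 1 = +1; l_i + l_f = 3.
Δm_l = -1.
E1 (Δl = ±1, |Δm_l| ≤ 1): satisfied.
E2 (Δl = 0,±2, l_i+l_f ≥ 2, |Δm_l| ≤ 2): not satisfied.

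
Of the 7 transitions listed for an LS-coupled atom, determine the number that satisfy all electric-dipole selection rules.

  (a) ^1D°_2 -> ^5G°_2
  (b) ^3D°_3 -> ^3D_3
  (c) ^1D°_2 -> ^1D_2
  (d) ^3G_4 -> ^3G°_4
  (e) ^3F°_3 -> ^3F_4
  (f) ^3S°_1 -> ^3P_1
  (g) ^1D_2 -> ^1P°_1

6

(a) forbidden (parity, ΔS, ΔL fail)
(b) allowed
(c) allowed
(d) allowed
(e) allowed
(f) allowed
(g) allowed
Total allowed: 6 of 7.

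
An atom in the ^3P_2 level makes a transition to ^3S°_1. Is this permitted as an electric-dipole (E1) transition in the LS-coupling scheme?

Parity must change: even → odd — ok.
ΔS = 0: S: 1 → 1 — ok.
ΔL = 0, ±1 (not L=0↔0): L: 1 → 0, ΔL = -1 — ok.
ΔJ = 0, ±1 (not J=0↔0): J: 2 → 1, ΔJ = -1 — ok.
All four E1 rules are satisfied.

allowed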